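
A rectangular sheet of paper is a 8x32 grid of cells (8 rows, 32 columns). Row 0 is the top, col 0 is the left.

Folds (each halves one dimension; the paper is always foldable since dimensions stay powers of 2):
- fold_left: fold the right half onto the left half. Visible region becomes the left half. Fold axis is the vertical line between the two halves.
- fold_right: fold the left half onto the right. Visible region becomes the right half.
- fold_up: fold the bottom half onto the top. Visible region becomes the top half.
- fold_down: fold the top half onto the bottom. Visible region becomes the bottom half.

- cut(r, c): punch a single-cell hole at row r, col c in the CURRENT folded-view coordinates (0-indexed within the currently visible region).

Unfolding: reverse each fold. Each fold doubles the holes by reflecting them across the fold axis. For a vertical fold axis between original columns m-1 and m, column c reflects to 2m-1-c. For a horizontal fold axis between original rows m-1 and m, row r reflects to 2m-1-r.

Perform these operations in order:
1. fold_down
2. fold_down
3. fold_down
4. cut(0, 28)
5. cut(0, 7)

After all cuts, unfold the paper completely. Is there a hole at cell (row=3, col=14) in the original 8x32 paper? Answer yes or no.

Op 1 fold_down: fold axis h@4; visible region now rows[4,8) x cols[0,32) = 4x32
Op 2 fold_down: fold axis h@6; visible region now rows[6,8) x cols[0,32) = 2x32
Op 3 fold_down: fold axis h@7; visible region now rows[7,8) x cols[0,32) = 1x32
Op 4 cut(0, 28): punch at orig (7,28); cuts so far [(7, 28)]; region rows[7,8) x cols[0,32) = 1x32
Op 5 cut(0, 7): punch at orig (7,7); cuts so far [(7, 7), (7, 28)]; region rows[7,8) x cols[0,32) = 1x32
Unfold 1 (reflect across h@7): 4 holes -> [(6, 7), (6, 28), (7, 7), (7, 28)]
Unfold 2 (reflect across h@6): 8 holes -> [(4, 7), (4, 28), (5, 7), (5, 28), (6, 7), (6, 28), (7, 7), (7, 28)]
Unfold 3 (reflect across h@4): 16 holes -> [(0, 7), (0, 28), (1, 7), (1, 28), (2, 7), (2, 28), (3, 7), (3, 28), (4, 7), (4, 28), (5, 7), (5, 28), (6, 7), (6, 28), (7, 7), (7, 28)]
Holes: [(0, 7), (0, 28), (1, 7), (1, 28), (2, 7), (2, 28), (3, 7), (3, 28), (4, 7), (4, 28), (5, 7), (5, 28), (6, 7), (6, 28), (7, 7), (7, 28)]

Answer: no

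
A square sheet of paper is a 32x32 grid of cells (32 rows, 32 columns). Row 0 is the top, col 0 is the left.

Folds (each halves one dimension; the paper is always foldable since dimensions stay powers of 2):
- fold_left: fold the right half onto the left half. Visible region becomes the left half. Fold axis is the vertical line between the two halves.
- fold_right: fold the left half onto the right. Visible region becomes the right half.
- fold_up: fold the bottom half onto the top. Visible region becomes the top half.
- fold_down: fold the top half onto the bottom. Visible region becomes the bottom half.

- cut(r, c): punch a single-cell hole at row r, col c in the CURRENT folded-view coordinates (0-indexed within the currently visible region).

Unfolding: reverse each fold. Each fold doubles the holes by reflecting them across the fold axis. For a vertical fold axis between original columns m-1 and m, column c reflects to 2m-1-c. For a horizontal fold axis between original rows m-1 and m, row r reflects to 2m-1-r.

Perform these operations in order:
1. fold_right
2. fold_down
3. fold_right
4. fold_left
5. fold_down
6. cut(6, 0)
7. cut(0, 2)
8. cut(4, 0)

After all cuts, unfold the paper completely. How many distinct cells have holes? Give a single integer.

Answer: 96

Derivation:
Op 1 fold_right: fold axis v@16; visible region now rows[0,32) x cols[16,32) = 32x16
Op 2 fold_down: fold axis h@16; visible region now rows[16,32) x cols[16,32) = 16x16
Op 3 fold_right: fold axis v@24; visible region now rows[16,32) x cols[24,32) = 16x8
Op 4 fold_left: fold axis v@28; visible region now rows[16,32) x cols[24,28) = 16x4
Op 5 fold_down: fold axis h@24; visible region now rows[24,32) x cols[24,28) = 8x4
Op 6 cut(6, 0): punch at orig (30,24); cuts so far [(30, 24)]; region rows[24,32) x cols[24,28) = 8x4
Op 7 cut(0, 2): punch at orig (24,26); cuts so far [(24, 26), (30, 24)]; region rows[24,32) x cols[24,28) = 8x4
Op 8 cut(4, 0): punch at orig (28,24); cuts so far [(24, 26), (28, 24), (30, 24)]; region rows[24,32) x cols[24,28) = 8x4
Unfold 1 (reflect across h@24): 6 holes -> [(17, 24), (19, 24), (23, 26), (24, 26), (28, 24), (30, 24)]
Unfold 2 (reflect across v@28): 12 holes -> [(17, 24), (17, 31), (19, 24), (19, 31), (23, 26), (23, 29), (24, 26), (24, 29), (28, 24), (28, 31), (30, 24), (30, 31)]
Unfold 3 (reflect across v@24): 24 holes -> [(17, 16), (17, 23), (17, 24), (17, 31), (19, 16), (19, 23), (19, 24), (19, 31), (23, 18), (23, 21), (23, 26), (23, 29), (24, 18), (24, 21), (24, 26), (24, 29), (28, 16), (28, 23), (28, 24), (28, 31), (30, 16), (30, 23), (30, 24), (30, 31)]
Unfold 4 (reflect across h@16): 48 holes -> [(1, 16), (1, 23), (1, 24), (1, 31), (3, 16), (3, 23), (3, 24), (3, 31), (7, 18), (7, 21), (7, 26), (7, 29), (8, 18), (8, 21), (8, 26), (8, 29), (12, 16), (12, 23), (12, 24), (12, 31), (14, 16), (14, 23), (14, 24), (14, 31), (17, 16), (17, 23), (17, 24), (17, 31), (19, 16), (19, 23), (19, 24), (19, 31), (23, 18), (23, 21), (23, 26), (23, 29), (24, 18), (24, 21), (24, 26), (24, 29), (28, 16), (28, 23), (28, 24), (28, 31), (30, 16), (30, 23), (30, 24), (30, 31)]
Unfold 5 (reflect across v@16): 96 holes -> [(1, 0), (1, 7), (1, 8), (1, 15), (1, 16), (1, 23), (1, 24), (1, 31), (3, 0), (3, 7), (3, 8), (3, 15), (3, 16), (3, 23), (3, 24), (3, 31), (7, 2), (7, 5), (7, 10), (7, 13), (7, 18), (7, 21), (7, 26), (7, 29), (8, 2), (8, 5), (8, 10), (8, 13), (8, 18), (8, 21), (8, 26), (8, 29), (12, 0), (12, 7), (12, 8), (12, 15), (12, 16), (12, 23), (12, 24), (12, 31), (14, 0), (14, 7), (14, 8), (14, 15), (14, 16), (14, 23), (14, 24), (14, 31), (17, 0), (17, 7), (17, 8), (17, 15), (17, 16), (17, 23), (17, 24), (17, 31), (19, 0), (19, 7), (19, 8), (19, 15), (19, 16), (19, 23), (19, 24), (19, 31), (23, 2), (23, 5), (23, 10), (23, 13), (23, 18), (23, 21), (23, 26), (23, 29), (24, 2), (24, 5), (24, 10), (24, 13), (24, 18), (24, 21), (24, 26), (24, 29), (28, 0), (28, 7), (28, 8), (28, 15), (28, 16), (28, 23), (28, 24), (28, 31), (30, 0), (30, 7), (30, 8), (30, 15), (30, 16), (30, 23), (30, 24), (30, 31)]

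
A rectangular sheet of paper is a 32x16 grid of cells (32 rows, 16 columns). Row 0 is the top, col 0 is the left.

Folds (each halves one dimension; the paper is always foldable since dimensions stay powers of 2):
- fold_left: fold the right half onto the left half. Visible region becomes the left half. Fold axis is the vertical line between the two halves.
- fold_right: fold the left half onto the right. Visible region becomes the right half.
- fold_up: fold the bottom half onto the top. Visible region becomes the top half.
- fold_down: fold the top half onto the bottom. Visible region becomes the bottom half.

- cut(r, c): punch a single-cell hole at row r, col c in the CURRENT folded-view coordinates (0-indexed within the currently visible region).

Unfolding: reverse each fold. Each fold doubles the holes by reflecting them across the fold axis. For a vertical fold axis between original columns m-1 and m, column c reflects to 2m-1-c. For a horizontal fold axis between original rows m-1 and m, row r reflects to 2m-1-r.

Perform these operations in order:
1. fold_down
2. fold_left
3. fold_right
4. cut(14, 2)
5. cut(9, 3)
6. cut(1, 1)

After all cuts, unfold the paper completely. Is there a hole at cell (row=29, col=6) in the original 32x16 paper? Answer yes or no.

Op 1 fold_down: fold axis h@16; visible region now rows[16,32) x cols[0,16) = 16x16
Op 2 fold_left: fold axis v@8; visible region now rows[16,32) x cols[0,8) = 16x8
Op 3 fold_right: fold axis v@4; visible region now rows[16,32) x cols[4,8) = 16x4
Op 4 cut(14, 2): punch at orig (30,6); cuts so far [(30, 6)]; region rows[16,32) x cols[4,8) = 16x4
Op 5 cut(9, 3): punch at orig (25,7); cuts so far [(25, 7), (30, 6)]; region rows[16,32) x cols[4,8) = 16x4
Op 6 cut(1, 1): punch at orig (17,5); cuts so far [(17, 5), (25, 7), (30, 6)]; region rows[16,32) x cols[4,8) = 16x4
Unfold 1 (reflect across v@4): 6 holes -> [(17, 2), (17, 5), (25, 0), (25, 7), (30, 1), (30, 6)]
Unfold 2 (reflect across v@8): 12 holes -> [(17, 2), (17, 5), (17, 10), (17, 13), (25, 0), (25, 7), (25, 8), (25, 15), (30, 1), (30, 6), (30, 9), (30, 14)]
Unfold 3 (reflect across h@16): 24 holes -> [(1, 1), (1, 6), (1, 9), (1, 14), (6, 0), (6, 7), (6, 8), (6, 15), (14, 2), (14, 5), (14, 10), (14, 13), (17, 2), (17, 5), (17, 10), (17, 13), (25, 0), (25, 7), (25, 8), (25, 15), (30, 1), (30, 6), (30, 9), (30, 14)]
Holes: [(1, 1), (1, 6), (1, 9), (1, 14), (6, 0), (6, 7), (6, 8), (6, 15), (14, 2), (14, 5), (14, 10), (14, 13), (17, 2), (17, 5), (17, 10), (17, 13), (25, 0), (25, 7), (25, 8), (25, 15), (30, 1), (30, 6), (30, 9), (30, 14)]

Answer: no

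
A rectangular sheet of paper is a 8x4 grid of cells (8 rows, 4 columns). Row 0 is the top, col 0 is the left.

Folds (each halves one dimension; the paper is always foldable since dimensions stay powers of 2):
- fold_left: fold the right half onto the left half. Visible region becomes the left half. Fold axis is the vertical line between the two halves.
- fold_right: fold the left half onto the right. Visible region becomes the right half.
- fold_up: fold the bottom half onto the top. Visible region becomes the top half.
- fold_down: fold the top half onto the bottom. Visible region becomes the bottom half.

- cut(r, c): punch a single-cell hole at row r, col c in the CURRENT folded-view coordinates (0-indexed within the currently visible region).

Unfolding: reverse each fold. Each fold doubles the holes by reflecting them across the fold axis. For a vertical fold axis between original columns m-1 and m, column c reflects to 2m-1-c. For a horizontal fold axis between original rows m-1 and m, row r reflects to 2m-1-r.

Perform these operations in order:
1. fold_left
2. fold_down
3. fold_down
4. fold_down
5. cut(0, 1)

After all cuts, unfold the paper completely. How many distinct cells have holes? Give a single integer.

Answer: 16

Derivation:
Op 1 fold_left: fold axis v@2; visible region now rows[0,8) x cols[0,2) = 8x2
Op 2 fold_down: fold axis h@4; visible region now rows[4,8) x cols[0,2) = 4x2
Op 3 fold_down: fold axis h@6; visible region now rows[6,8) x cols[0,2) = 2x2
Op 4 fold_down: fold axis h@7; visible region now rows[7,8) x cols[0,2) = 1x2
Op 5 cut(0, 1): punch at orig (7,1); cuts so far [(7, 1)]; region rows[7,8) x cols[0,2) = 1x2
Unfold 1 (reflect across h@7): 2 holes -> [(6, 1), (7, 1)]
Unfold 2 (reflect across h@6): 4 holes -> [(4, 1), (5, 1), (6, 1), (7, 1)]
Unfold 3 (reflect across h@4): 8 holes -> [(0, 1), (1, 1), (2, 1), (3, 1), (4, 1), (5, 1), (6, 1), (7, 1)]
Unfold 4 (reflect across v@2): 16 holes -> [(0, 1), (0, 2), (1, 1), (1, 2), (2, 1), (2, 2), (3, 1), (3, 2), (4, 1), (4, 2), (5, 1), (5, 2), (6, 1), (6, 2), (7, 1), (7, 2)]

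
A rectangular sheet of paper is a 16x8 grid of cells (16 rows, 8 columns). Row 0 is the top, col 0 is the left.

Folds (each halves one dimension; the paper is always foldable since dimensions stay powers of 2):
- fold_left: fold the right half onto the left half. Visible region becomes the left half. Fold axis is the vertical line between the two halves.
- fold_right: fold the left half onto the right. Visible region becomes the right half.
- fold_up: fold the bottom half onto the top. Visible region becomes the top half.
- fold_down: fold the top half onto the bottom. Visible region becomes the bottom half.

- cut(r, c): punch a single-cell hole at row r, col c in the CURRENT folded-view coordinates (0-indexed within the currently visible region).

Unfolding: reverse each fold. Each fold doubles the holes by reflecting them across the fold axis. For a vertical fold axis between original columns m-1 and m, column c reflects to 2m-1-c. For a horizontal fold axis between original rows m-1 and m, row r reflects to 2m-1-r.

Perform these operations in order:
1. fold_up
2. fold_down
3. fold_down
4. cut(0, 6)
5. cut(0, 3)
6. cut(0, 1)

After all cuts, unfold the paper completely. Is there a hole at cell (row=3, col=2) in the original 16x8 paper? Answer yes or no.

Answer: no

Derivation:
Op 1 fold_up: fold axis h@8; visible region now rows[0,8) x cols[0,8) = 8x8
Op 2 fold_down: fold axis h@4; visible region now rows[4,8) x cols[0,8) = 4x8
Op 3 fold_down: fold axis h@6; visible region now rows[6,8) x cols[0,8) = 2x8
Op 4 cut(0, 6): punch at orig (6,6); cuts so far [(6, 6)]; region rows[6,8) x cols[0,8) = 2x8
Op 5 cut(0, 3): punch at orig (6,3); cuts so far [(6, 3), (6, 6)]; region rows[6,8) x cols[0,8) = 2x8
Op 6 cut(0, 1): punch at orig (6,1); cuts so far [(6, 1), (6, 3), (6, 6)]; region rows[6,8) x cols[0,8) = 2x8
Unfold 1 (reflect across h@6): 6 holes -> [(5, 1), (5, 3), (5, 6), (6, 1), (6, 3), (6, 6)]
Unfold 2 (reflect across h@4): 12 holes -> [(1, 1), (1, 3), (1, 6), (2, 1), (2, 3), (2, 6), (5, 1), (5, 3), (5, 6), (6, 1), (6, 3), (6, 6)]
Unfold 3 (reflect across h@8): 24 holes -> [(1, 1), (1, 3), (1, 6), (2, 1), (2, 3), (2, 6), (5, 1), (5, 3), (5, 6), (6, 1), (6, 3), (6, 6), (9, 1), (9, 3), (9, 6), (10, 1), (10, 3), (10, 6), (13, 1), (13, 3), (13, 6), (14, 1), (14, 3), (14, 6)]
Holes: [(1, 1), (1, 3), (1, 6), (2, 1), (2, 3), (2, 6), (5, 1), (5, 3), (5, 6), (6, 1), (6, 3), (6, 6), (9, 1), (9, 3), (9, 6), (10, 1), (10, 3), (10, 6), (13, 1), (13, 3), (13, 6), (14, 1), (14, 3), (14, 6)]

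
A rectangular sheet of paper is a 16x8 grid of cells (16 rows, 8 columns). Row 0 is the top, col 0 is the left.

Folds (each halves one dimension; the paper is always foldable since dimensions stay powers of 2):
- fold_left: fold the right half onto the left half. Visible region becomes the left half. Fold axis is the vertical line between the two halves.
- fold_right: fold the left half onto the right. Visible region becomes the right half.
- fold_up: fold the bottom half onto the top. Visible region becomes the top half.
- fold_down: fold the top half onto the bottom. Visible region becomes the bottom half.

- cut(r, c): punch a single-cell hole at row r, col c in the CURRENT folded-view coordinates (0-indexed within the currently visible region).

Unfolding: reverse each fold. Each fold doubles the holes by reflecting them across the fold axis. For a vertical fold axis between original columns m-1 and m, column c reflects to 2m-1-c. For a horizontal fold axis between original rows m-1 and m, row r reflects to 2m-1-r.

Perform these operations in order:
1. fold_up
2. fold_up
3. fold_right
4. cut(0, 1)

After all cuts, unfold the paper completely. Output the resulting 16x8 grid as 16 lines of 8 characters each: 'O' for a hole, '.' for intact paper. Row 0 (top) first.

Op 1 fold_up: fold axis h@8; visible region now rows[0,8) x cols[0,8) = 8x8
Op 2 fold_up: fold axis h@4; visible region now rows[0,4) x cols[0,8) = 4x8
Op 3 fold_right: fold axis v@4; visible region now rows[0,4) x cols[4,8) = 4x4
Op 4 cut(0, 1): punch at orig (0,5); cuts so far [(0, 5)]; region rows[0,4) x cols[4,8) = 4x4
Unfold 1 (reflect across v@4): 2 holes -> [(0, 2), (0, 5)]
Unfold 2 (reflect across h@4): 4 holes -> [(0, 2), (0, 5), (7, 2), (7, 5)]
Unfold 3 (reflect across h@8): 8 holes -> [(0, 2), (0, 5), (7, 2), (7, 5), (8, 2), (8, 5), (15, 2), (15, 5)]

Answer: ..O..O..
........
........
........
........
........
........
..O..O..
..O..O..
........
........
........
........
........
........
..O..O..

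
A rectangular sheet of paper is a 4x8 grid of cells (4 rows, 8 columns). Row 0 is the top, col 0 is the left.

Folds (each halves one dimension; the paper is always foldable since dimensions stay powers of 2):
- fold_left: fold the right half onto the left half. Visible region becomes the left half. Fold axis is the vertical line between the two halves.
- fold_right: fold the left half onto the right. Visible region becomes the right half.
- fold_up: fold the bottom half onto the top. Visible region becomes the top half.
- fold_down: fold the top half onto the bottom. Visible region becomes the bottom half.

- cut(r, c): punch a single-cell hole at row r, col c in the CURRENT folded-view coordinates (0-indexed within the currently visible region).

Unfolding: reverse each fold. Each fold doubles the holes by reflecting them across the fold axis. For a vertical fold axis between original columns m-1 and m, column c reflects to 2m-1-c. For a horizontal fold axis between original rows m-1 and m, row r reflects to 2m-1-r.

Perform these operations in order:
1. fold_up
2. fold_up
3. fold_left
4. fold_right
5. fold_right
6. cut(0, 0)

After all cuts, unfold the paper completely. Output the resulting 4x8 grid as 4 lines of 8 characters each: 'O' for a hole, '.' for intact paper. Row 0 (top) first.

Answer: OOOOOOOO
OOOOOOOO
OOOOOOOO
OOOOOOOO

Derivation:
Op 1 fold_up: fold axis h@2; visible region now rows[0,2) x cols[0,8) = 2x8
Op 2 fold_up: fold axis h@1; visible region now rows[0,1) x cols[0,8) = 1x8
Op 3 fold_left: fold axis v@4; visible region now rows[0,1) x cols[0,4) = 1x4
Op 4 fold_right: fold axis v@2; visible region now rows[0,1) x cols[2,4) = 1x2
Op 5 fold_right: fold axis v@3; visible region now rows[0,1) x cols[3,4) = 1x1
Op 6 cut(0, 0): punch at orig (0,3); cuts so far [(0, 3)]; region rows[0,1) x cols[3,4) = 1x1
Unfold 1 (reflect across v@3): 2 holes -> [(0, 2), (0, 3)]
Unfold 2 (reflect across v@2): 4 holes -> [(0, 0), (0, 1), (0, 2), (0, 3)]
Unfold 3 (reflect across v@4): 8 holes -> [(0, 0), (0, 1), (0, 2), (0, 3), (0, 4), (0, 5), (0, 6), (0, 7)]
Unfold 4 (reflect across h@1): 16 holes -> [(0, 0), (0, 1), (0, 2), (0, 3), (0, 4), (0, 5), (0, 6), (0, 7), (1, 0), (1, 1), (1, 2), (1, 3), (1, 4), (1, 5), (1, 6), (1, 7)]
Unfold 5 (reflect across h@2): 32 holes -> [(0, 0), (0, 1), (0, 2), (0, 3), (0, 4), (0, 5), (0, 6), (0, 7), (1, 0), (1, 1), (1, 2), (1, 3), (1, 4), (1, 5), (1, 6), (1, 7), (2, 0), (2, 1), (2, 2), (2, 3), (2, 4), (2, 5), (2, 6), (2, 7), (3, 0), (3, 1), (3, 2), (3, 3), (3, 4), (3, 5), (3, 6), (3, 7)]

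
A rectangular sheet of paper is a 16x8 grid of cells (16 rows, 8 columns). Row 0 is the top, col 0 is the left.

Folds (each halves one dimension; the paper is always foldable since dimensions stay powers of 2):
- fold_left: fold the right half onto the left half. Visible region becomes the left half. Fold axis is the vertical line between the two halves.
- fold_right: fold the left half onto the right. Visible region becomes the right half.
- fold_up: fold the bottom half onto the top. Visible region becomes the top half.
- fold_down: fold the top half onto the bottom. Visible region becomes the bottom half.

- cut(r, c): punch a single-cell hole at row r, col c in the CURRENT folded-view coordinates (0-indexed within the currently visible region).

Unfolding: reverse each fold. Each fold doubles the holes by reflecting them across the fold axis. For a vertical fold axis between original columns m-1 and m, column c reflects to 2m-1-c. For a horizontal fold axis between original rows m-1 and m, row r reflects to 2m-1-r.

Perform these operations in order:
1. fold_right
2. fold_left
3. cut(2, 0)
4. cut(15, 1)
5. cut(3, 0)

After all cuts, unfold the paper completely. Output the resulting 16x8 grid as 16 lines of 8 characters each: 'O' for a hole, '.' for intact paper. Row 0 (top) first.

Op 1 fold_right: fold axis v@4; visible region now rows[0,16) x cols[4,8) = 16x4
Op 2 fold_left: fold axis v@6; visible region now rows[0,16) x cols[4,6) = 16x2
Op 3 cut(2, 0): punch at orig (2,4); cuts so far [(2, 4)]; region rows[0,16) x cols[4,6) = 16x2
Op 4 cut(15, 1): punch at orig (15,5); cuts so far [(2, 4), (15, 5)]; region rows[0,16) x cols[4,6) = 16x2
Op 5 cut(3, 0): punch at orig (3,4); cuts so far [(2, 4), (3, 4), (15, 5)]; region rows[0,16) x cols[4,6) = 16x2
Unfold 1 (reflect across v@6): 6 holes -> [(2, 4), (2, 7), (3, 4), (3, 7), (15, 5), (15, 6)]
Unfold 2 (reflect across v@4): 12 holes -> [(2, 0), (2, 3), (2, 4), (2, 7), (3, 0), (3, 3), (3, 4), (3, 7), (15, 1), (15, 2), (15, 5), (15, 6)]

Answer: ........
........
O..OO..O
O..OO..O
........
........
........
........
........
........
........
........
........
........
........
.OO..OO.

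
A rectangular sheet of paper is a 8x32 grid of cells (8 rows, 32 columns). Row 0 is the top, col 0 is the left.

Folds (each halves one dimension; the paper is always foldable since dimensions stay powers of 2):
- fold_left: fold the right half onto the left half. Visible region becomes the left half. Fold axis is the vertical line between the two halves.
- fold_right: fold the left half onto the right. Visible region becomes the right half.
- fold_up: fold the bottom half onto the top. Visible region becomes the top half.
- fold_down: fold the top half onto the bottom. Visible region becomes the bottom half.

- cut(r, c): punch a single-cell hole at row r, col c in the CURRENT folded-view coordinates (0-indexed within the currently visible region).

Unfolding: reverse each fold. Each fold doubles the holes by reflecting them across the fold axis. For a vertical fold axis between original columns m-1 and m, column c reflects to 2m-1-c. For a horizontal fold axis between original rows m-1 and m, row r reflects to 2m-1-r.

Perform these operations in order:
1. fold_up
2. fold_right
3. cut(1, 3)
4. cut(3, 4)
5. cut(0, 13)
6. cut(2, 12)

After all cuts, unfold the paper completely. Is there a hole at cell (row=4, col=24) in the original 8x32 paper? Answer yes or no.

Answer: no

Derivation:
Op 1 fold_up: fold axis h@4; visible region now rows[0,4) x cols[0,32) = 4x32
Op 2 fold_right: fold axis v@16; visible region now rows[0,4) x cols[16,32) = 4x16
Op 3 cut(1, 3): punch at orig (1,19); cuts so far [(1, 19)]; region rows[0,4) x cols[16,32) = 4x16
Op 4 cut(3, 4): punch at orig (3,20); cuts so far [(1, 19), (3, 20)]; region rows[0,4) x cols[16,32) = 4x16
Op 5 cut(0, 13): punch at orig (0,29); cuts so far [(0, 29), (1, 19), (3, 20)]; region rows[0,4) x cols[16,32) = 4x16
Op 6 cut(2, 12): punch at orig (2,28); cuts so far [(0, 29), (1, 19), (2, 28), (3, 20)]; region rows[0,4) x cols[16,32) = 4x16
Unfold 1 (reflect across v@16): 8 holes -> [(0, 2), (0, 29), (1, 12), (1, 19), (2, 3), (2, 28), (3, 11), (3, 20)]
Unfold 2 (reflect across h@4): 16 holes -> [(0, 2), (0, 29), (1, 12), (1, 19), (2, 3), (2, 28), (3, 11), (3, 20), (4, 11), (4, 20), (5, 3), (5, 28), (6, 12), (6, 19), (7, 2), (7, 29)]
Holes: [(0, 2), (0, 29), (1, 12), (1, 19), (2, 3), (2, 28), (3, 11), (3, 20), (4, 11), (4, 20), (5, 3), (5, 28), (6, 12), (6, 19), (7, 2), (7, 29)]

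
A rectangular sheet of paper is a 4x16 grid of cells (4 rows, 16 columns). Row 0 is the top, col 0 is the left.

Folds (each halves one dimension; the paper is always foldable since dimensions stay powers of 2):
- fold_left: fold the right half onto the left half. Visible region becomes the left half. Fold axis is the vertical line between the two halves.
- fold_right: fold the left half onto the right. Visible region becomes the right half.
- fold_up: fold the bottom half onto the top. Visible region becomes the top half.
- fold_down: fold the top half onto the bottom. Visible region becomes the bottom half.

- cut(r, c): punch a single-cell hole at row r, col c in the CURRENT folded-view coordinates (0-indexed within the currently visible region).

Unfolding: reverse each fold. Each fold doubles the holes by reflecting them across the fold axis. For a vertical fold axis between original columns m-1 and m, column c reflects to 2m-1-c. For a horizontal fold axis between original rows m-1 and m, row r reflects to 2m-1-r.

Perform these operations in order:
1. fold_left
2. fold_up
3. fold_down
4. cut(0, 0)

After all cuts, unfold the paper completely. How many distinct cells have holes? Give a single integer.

Answer: 8

Derivation:
Op 1 fold_left: fold axis v@8; visible region now rows[0,4) x cols[0,8) = 4x8
Op 2 fold_up: fold axis h@2; visible region now rows[0,2) x cols[0,8) = 2x8
Op 3 fold_down: fold axis h@1; visible region now rows[1,2) x cols[0,8) = 1x8
Op 4 cut(0, 0): punch at orig (1,0); cuts so far [(1, 0)]; region rows[1,2) x cols[0,8) = 1x8
Unfold 1 (reflect across h@1): 2 holes -> [(0, 0), (1, 0)]
Unfold 2 (reflect across h@2): 4 holes -> [(0, 0), (1, 0), (2, 0), (3, 0)]
Unfold 3 (reflect across v@8): 8 holes -> [(0, 0), (0, 15), (1, 0), (1, 15), (2, 0), (2, 15), (3, 0), (3, 15)]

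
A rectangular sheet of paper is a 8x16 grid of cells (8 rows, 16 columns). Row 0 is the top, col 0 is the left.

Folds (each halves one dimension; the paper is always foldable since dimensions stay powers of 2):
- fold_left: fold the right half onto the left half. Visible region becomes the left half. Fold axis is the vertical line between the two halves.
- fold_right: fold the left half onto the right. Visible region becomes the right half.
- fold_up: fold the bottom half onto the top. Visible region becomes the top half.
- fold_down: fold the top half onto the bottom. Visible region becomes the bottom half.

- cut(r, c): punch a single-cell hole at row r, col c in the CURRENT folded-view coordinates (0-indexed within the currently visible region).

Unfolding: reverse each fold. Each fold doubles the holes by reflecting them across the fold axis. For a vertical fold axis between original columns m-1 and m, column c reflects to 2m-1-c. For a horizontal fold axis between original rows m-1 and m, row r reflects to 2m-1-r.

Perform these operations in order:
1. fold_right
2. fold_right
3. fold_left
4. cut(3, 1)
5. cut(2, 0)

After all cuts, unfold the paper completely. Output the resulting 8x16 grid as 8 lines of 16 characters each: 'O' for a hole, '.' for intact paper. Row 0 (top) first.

Answer: ................
................
O..OO..OO..OO..O
.OO..OO..OO..OO.
................
................
................
................

Derivation:
Op 1 fold_right: fold axis v@8; visible region now rows[0,8) x cols[8,16) = 8x8
Op 2 fold_right: fold axis v@12; visible region now rows[0,8) x cols[12,16) = 8x4
Op 3 fold_left: fold axis v@14; visible region now rows[0,8) x cols[12,14) = 8x2
Op 4 cut(3, 1): punch at orig (3,13); cuts so far [(3, 13)]; region rows[0,8) x cols[12,14) = 8x2
Op 5 cut(2, 0): punch at orig (2,12); cuts so far [(2, 12), (3, 13)]; region rows[0,8) x cols[12,14) = 8x2
Unfold 1 (reflect across v@14): 4 holes -> [(2, 12), (2, 15), (3, 13), (3, 14)]
Unfold 2 (reflect across v@12): 8 holes -> [(2, 8), (2, 11), (2, 12), (2, 15), (3, 9), (3, 10), (3, 13), (3, 14)]
Unfold 3 (reflect across v@8): 16 holes -> [(2, 0), (2, 3), (2, 4), (2, 7), (2, 8), (2, 11), (2, 12), (2, 15), (3, 1), (3, 2), (3, 5), (3, 6), (3, 9), (3, 10), (3, 13), (3, 14)]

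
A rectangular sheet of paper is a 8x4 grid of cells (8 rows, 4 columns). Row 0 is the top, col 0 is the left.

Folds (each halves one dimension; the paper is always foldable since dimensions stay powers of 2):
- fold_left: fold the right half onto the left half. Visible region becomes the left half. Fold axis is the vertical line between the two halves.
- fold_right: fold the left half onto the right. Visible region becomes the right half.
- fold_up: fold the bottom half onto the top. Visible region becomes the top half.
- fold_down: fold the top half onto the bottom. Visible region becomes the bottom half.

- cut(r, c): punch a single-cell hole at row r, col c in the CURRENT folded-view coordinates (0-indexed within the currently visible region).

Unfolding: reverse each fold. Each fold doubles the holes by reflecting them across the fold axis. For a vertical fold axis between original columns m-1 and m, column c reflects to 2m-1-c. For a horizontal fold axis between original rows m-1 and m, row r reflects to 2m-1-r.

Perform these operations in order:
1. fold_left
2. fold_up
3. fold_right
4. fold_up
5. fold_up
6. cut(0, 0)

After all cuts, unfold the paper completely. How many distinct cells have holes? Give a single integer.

Op 1 fold_left: fold axis v@2; visible region now rows[0,8) x cols[0,2) = 8x2
Op 2 fold_up: fold axis h@4; visible region now rows[0,4) x cols[0,2) = 4x2
Op 3 fold_right: fold axis v@1; visible region now rows[0,4) x cols[1,2) = 4x1
Op 4 fold_up: fold axis h@2; visible region now rows[0,2) x cols[1,2) = 2x1
Op 5 fold_up: fold axis h@1; visible region now rows[0,1) x cols[1,2) = 1x1
Op 6 cut(0, 0): punch at orig (0,1); cuts so far [(0, 1)]; region rows[0,1) x cols[1,2) = 1x1
Unfold 1 (reflect across h@1): 2 holes -> [(0, 1), (1, 1)]
Unfold 2 (reflect across h@2): 4 holes -> [(0, 1), (1, 1), (2, 1), (3, 1)]
Unfold 3 (reflect across v@1): 8 holes -> [(0, 0), (0, 1), (1, 0), (1, 1), (2, 0), (2, 1), (3, 0), (3, 1)]
Unfold 4 (reflect across h@4): 16 holes -> [(0, 0), (0, 1), (1, 0), (1, 1), (2, 0), (2, 1), (3, 0), (3, 1), (4, 0), (4, 1), (5, 0), (5, 1), (6, 0), (6, 1), (7, 0), (7, 1)]
Unfold 5 (reflect across v@2): 32 holes -> [(0, 0), (0, 1), (0, 2), (0, 3), (1, 0), (1, 1), (1, 2), (1, 3), (2, 0), (2, 1), (2, 2), (2, 3), (3, 0), (3, 1), (3, 2), (3, 3), (4, 0), (4, 1), (4, 2), (4, 3), (5, 0), (5, 1), (5, 2), (5, 3), (6, 0), (6, 1), (6, 2), (6, 3), (7, 0), (7, 1), (7, 2), (7, 3)]

Answer: 32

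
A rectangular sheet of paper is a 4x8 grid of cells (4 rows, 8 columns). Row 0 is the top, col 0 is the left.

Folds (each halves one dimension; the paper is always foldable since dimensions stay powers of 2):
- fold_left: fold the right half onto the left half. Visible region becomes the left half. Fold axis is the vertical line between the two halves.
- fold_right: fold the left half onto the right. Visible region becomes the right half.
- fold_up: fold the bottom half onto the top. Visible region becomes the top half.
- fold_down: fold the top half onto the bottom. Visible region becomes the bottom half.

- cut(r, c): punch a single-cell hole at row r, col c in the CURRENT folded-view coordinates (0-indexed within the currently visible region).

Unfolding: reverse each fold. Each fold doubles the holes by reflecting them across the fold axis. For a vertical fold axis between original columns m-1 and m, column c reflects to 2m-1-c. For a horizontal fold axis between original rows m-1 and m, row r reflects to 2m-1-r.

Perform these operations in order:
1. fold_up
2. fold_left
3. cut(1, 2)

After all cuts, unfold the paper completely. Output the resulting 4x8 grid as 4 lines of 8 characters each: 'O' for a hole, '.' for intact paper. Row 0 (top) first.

Answer: ........
..O..O..
..O..O..
........

Derivation:
Op 1 fold_up: fold axis h@2; visible region now rows[0,2) x cols[0,8) = 2x8
Op 2 fold_left: fold axis v@4; visible region now rows[0,2) x cols[0,4) = 2x4
Op 3 cut(1, 2): punch at orig (1,2); cuts so far [(1, 2)]; region rows[0,2) x cols[0,4) = 2x4
Unfold 1 (reflect across v@4): 2 holes -> [(1, 2), (1, 5)]
Unfold 2 (reflect across h@2): 4 holes -> [(1, 2), (1, 5), (2, 2), (2, 5)]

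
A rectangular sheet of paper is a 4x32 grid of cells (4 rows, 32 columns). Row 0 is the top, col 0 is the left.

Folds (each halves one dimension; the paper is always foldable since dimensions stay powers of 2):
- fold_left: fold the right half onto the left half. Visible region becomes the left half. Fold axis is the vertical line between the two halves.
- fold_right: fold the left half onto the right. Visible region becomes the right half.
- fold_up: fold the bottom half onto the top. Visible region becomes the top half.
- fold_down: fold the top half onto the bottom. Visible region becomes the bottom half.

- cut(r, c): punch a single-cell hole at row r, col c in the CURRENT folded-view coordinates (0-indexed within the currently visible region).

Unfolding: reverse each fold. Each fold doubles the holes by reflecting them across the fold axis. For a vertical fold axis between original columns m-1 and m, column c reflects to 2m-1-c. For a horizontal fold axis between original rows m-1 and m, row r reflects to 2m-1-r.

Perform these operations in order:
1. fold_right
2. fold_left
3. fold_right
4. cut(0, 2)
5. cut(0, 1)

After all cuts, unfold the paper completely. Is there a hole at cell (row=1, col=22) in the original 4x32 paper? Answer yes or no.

Answer: no

Derivation:
Op 1 fold_right: fold axis v@16; visible region now rows[0,4) x cols[16,32) = 4x16
Op 2 fold_left: fold axis v@24; visible region now rows[0,4) x cols[16,24) = 4x8
Op 3 fold_right: fold axis v@20; visible region now rows[0,4) x cols[20,24) = 4x4
Op 4 cut(0, 2): punch at orig (0,22); cuts so far [(0, 22)]; region rows[0,4) x cols[20,24) = 4x4
Op 5 cut(0, 1): punch at orig (0,21); cuts so far [(0, 21), (0, 22)]; region rows[0,4) x cols[20,24) = 4x4
Unfold 1 (reflect across v@20): 4 holes -> [(0, 17), (0, 18), (0, 21), (0, 22)]
Unfold 2 (reflect across v@24): 8 holes -> [(0, 17), (0, 18), (0, 21), (0, 22), (0, 25), (0, 26), (0, 29), (0, 30)]
Unfold 3 (reflect across v@16): 16 holes -> [(0, 1), (0, 2), (0, 5), (0, 6), (0, 9), (0, 10), (0, 13), (0, 14), (0, 17), (0, 18), (0, 21), (0, 22), (0, 25), (0, 26), (0, 29), (0, 30)]
Holes: [(0, 1), (0, 2), (0, 5), (0, 6), (0, 9), (0, 10), (0, 13), (0, 14), (0, 17), (0, 18), (0, 21), (0, 22), (0, 25), (0, 26), (0, 29), (0, 30)]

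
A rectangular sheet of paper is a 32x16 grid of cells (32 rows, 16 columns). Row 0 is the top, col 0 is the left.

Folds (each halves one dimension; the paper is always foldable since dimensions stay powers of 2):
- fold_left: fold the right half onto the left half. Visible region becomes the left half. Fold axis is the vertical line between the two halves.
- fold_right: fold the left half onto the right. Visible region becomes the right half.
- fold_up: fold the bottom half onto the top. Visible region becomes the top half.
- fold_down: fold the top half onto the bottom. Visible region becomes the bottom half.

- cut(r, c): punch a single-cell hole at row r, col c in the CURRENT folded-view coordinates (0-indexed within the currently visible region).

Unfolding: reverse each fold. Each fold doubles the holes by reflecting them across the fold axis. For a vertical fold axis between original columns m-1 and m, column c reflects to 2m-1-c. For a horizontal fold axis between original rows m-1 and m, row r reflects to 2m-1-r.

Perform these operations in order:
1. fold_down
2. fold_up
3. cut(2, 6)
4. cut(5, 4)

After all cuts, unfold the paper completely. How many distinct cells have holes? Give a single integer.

Answer: 8

Derivation:
Op 1 fold_down: fold axis h@16; visible region now rows[16,32) x cols[0,16) = 16x16
Op 2 fold_up: fold axis h@24; visible region now rows[16,24) x cols[0,16) = 8x16
Op 3 cut(2, 6): punch at orig (18,6); cuts so far [(18, 6)]; region rows[16,24) x cols[0,16) = 8x16
Op 4 cut(5, 4): punch at orig (21,4); cuts so far [(18, 6), (21, 4)]; region rows[16,24) x cols[0,16) = 8x16
Unfold 1 (reflect across h@24): 4 holes -> [(18, 6), (21, 4), (26, 4), (29, 6)]
Unfold 2 (reflect across h@16): 8 holes -> [(2, 6), (5, 4), (10, 4), (13, 6), (18, 6), (21, 4), (26, 4), (29, 6)]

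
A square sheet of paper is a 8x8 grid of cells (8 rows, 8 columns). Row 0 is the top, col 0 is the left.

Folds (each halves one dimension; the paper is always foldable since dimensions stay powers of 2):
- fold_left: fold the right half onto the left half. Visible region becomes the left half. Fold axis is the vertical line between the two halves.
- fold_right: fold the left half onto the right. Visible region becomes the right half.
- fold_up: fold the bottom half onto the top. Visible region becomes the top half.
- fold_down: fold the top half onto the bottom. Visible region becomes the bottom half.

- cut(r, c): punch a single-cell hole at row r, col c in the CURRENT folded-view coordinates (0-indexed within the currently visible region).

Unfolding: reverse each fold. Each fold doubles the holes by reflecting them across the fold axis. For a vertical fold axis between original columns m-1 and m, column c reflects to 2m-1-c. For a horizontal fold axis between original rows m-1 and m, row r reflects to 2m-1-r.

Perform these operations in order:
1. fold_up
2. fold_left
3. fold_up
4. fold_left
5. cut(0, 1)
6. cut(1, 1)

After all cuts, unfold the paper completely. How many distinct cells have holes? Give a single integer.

Op 1 fold_up: fold axis h@4; visible region now rows[0,4) x cols[0,8) = 4x8
Op 2 fold_left: fold axis v@4; visible region now rows[0,4) x cols[0,4) = 4x4
Op 3 fold_up: fold axis h@2; visible region now rows[0,2) x cols[0,4) = 2x4
Op 4 fold_left: fold axis v@2; visible region now rows[0,2) x cols[0,2) = 2x2
Op 5 cut(0, 1): punch at orig (0,1); cuts so far [(0, 1)]; region rows[0,2) x cols[0,2) = 2x2
Op 6 cut(1, 1): punch at orig (1,1); cuts so far [(0, 1), (1, 1)]; region rows[0,2) x cols[0,2) = 2x2
Unfold 1 (reflect across v@2): 4 holes -> [(0, 1), (0, 2), (1, 1), (1, 2)]
Unfold 2 (reflect across h@2): 8 holes -> [(0, 1), (0, 2), (1, 1), (1, 2), (2, 1), (2, 2), (3, 1), (3, 2)]
Unfold 3 (reflect across v@4): 16 holes -> [(0, 1), (0, 2), (0, 5), (0, 6), (1, 1), (1, 2), (1, 5), (1, 6), (2, 1), (2, 2), (2, 5), (2, 6), (3, 1), (3, 2), (3, 5), (3, 6)]
Unfold 4 (reflect across h@4): 32 holes -> [(0, 1), (0, 2), (0, 5), (0, 6), (1, 1), (1, 2), (1, 5), (1, 6), (2, 1), (2, 2), (2, 5), (2, 6), (3, 1), (3, 2), (3, 5), (3, 6), (4, 1), (4, 2), (4, 5), (4, 6), (5, 1), (5, 2), (5, 5), (5, 6), (6, 1), (6, 2), (6, 5), (6, 6), (7, 1), (7, 2), (7, 5), (7, 6)]

Answer: 32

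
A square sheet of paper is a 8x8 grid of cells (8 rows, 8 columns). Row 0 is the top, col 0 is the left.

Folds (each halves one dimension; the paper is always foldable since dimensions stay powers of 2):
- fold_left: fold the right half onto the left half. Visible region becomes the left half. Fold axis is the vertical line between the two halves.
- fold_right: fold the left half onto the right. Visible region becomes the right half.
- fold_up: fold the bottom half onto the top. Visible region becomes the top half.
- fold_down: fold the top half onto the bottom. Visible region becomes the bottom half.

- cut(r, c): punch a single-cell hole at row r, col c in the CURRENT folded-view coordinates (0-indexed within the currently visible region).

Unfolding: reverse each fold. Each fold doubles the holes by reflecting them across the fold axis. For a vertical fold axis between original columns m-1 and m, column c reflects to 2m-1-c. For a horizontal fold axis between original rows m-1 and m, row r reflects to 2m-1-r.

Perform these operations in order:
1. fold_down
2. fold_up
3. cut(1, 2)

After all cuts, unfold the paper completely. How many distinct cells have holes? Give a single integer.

Answer: 4

Derivation:
Op 1 fold_down: fold axis h@4; visible region now rows[4,8) x cols[0,8) = 4x8
Op 2 fold_up: fold axis h@6; visible region now rows[4,6) x cols[0,8) = 2x8
Op 3 cut(1, 2): punch at orig (5,2); cuts so far [(5, 2)]; region rows[4,6) x cols[0,8) = 2x8
Unfold 1 (reflect across h@6): 2 holes -> [(5, 2), (6, 2)]
Unfold 2 (reflect across h@4): 4 holes -> [(1, 2), (2, 2), (5, 2), (6, 2)]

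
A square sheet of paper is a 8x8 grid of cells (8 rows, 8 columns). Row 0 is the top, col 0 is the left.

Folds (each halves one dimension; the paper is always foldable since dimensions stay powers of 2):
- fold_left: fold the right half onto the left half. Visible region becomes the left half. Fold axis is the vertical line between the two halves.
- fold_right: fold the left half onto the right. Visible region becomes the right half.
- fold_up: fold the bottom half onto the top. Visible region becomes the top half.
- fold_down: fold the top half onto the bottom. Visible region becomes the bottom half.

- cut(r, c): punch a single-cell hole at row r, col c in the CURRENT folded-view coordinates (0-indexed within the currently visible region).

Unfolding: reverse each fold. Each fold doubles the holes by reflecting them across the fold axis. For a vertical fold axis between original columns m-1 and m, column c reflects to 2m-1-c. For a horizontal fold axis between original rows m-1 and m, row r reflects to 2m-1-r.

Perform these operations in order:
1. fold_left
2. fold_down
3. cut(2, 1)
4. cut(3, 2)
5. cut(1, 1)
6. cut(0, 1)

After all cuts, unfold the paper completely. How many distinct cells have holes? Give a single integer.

Answer: 16

Derivation:
Op 1 fold_left: fold axis v@4; visible region now rows[0,8) x cols[0,4) = 8x4
Op 2 fold_down: fold axis h@4; visible region now rows[4,8) x cols[0,4) = 4x4
Op 3 cut(2, 1): punch at orig (6,1); cuts so far [(6, 1)]; region rows[4,8) x cols[0,4) = 4x4
Op 4 cut(3, 2): punch at orig (7,2); cuts so far [(6, 1), (7, 2)]; region rows[4,8) x cols[0,4) = 4x4
Op 5 cut(1, 1): punch at orig (5,1); cuts so far [(5, 1), (6, 1), (7, 2)]; region rows[4,8) x cols[0,4) = 4x4
Op 6 cut(0, 1): punch at orig (4,1); cuts so far [(4, 1), (5, 1), (6, 1), (7, 2)]; region rows[4,8) x cols[0,4) = 4x4
Unfold 1 (reflect across h@4): 8 holes -> [(0, 2), (1, 1), (2, 1), (3, 1), (4, 1), (5, 1), (6, 1), (7, 2)]
Unfold 2 (reflect across v@4): 16 holes -> [(0, 2), (0, 5), (1, 1), (1, 6), (2, 1), (2, 6), (3, 1), (3, 6), (4, 1), (4, 6), (5, 1), (5, 6), (6, 1), (6, 6), (7, 2), (7, 5)]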